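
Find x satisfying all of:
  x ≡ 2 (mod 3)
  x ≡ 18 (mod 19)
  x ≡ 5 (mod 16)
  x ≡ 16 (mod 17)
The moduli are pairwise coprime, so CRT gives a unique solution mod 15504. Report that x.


Product of moduli M = 3 · 19 · 16 · 17 = 15504.
Merge one congruence at a time:
  Start: x ≡ 2 (mod 3).
  Combine with x ≡ 18 (mod 19); new modulus lcm = 57.
    Write x = 2 + 3·t and substitute into x ≡ 18 (mod 19): 3·t ≡ 18 − 2 = 16 (mod 19).
    The inverse of 3 mod 19 is 13 (since 3·13 = 39 = 2·19 + 1), so t ≡ 13·16 = 208 ≡ 18 (mod 19).
    Then x = 2 + 3·18 = 56, valid modulo lcm(3, 19) = 57: x ≡ 56 (mod 57).
  Combine with x ≡ 5 (mod 16); new modulus lcm = 912.
    Write x = 56 + 57·t and substitute into x ≡ 5 (mod 16): 57·t ≡ 5 − 56 = -51 (mod 16).
    Reduce coefficients mod 16: 9·t ≡ 13 (mod 16).
    The inverse of 9 mod 16 is 9 (since 9·9 = 81 = 5·16 + 1), so t ≡ 9·13 = 117 ≡ 5 (mod 16).
    Then x = 56 + 57·5 = 341, valid modulo lcm(57, 16) = 912: x ≡ 341 (mod 912).
  Combine with x ≡ 16 (mod 17); new modulus lcm = 15504.
    Write x = 341 + 912·t and substitute into x ≡ 16 (mod 17): 912·t ≡ 16 − 341 = -325 (mod 17).
    Reduce coefficients mod 17: 11·t ≡ 15 (mod 17).
    The inverse of 11 mod 17 is 14 (since 11·14 = 154 = 9·17 + 1), so t ≡ 14·15 = 210 ≡ 6 (mod 17).
    Then x = 341 + 912·6 = 5813, valid modulo lcm(912, 17) = 15504: x ≡ 5813 (mod 15504).
Verify against each original: 5813 mod 3 = 2, 5813 mod 19 = 18, 5813 mod 16 = 5, 5813 mod 17 = 16.

x ≡ 5813 (mod 15504).


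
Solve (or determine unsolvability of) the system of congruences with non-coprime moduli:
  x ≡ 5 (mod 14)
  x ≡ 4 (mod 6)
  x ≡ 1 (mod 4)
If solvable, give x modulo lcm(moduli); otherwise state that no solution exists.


Moduli 14, 6, 4 are not pairwise coprime, so CRT works modulo lcm(m_i) when all pairwise compatibility conditions hold.
Pairwise compatibility: gcd(m_i, m_j) must divide a_i - a_j for every pair.
Merge one congruence at a time:
  Start: x ≡ 5 (mod 14).
  Combine with x ≡ 4 (mod 6): gcd(14, 6) = 2, and 4 - 5 = -1 is NOT divisible by 2.
    ⇒ system is inconsistent (no integer solution).

No solution (the system is inconsistent).


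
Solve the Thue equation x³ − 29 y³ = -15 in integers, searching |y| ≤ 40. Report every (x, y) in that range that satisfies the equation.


The equation is x³ - 29y³ = -15. For fixed y, x³ = 29·y³ − 15, so a solution requires the RHS to be a perfect cube.
Strategy: iterate y from -40 to 40, compute RHS = 29·y³ − 15, and check whether it is a (positive or negative) perfect cube.
Check small values of y:
  y = 0: RHS = -15 is not a perfect cube.
  y = 1: RHS = 14 is not a perfect cube.
  y = -1: RHS = -44 is not a perfect cube.
  y = 2: RHS = 217 is not a perfect cube.
  y = -2: RHS = -247 is not a perfect cube.
  y = 3: RHS = 768 is not a perfect cube.
  y = -3: RHS = -798 is not a perfect cube.
Continuing the search up to |y| = 40 finds no solutions either.
No (x, y) in the scanned range satisfies the equation.

No integer solutions with |y| ≤ 40.


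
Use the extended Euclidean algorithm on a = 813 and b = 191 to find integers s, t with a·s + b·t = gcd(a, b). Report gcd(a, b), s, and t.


Euclidean algorithm on (813, 191) — divide until remainder is 0:
  813 = 4 · 191 + 49
  191 = 3 · 49 + 44
  49 = 1 · 44 + 5
  44 = 8 · 5 + 4
  5 = 1 · 4 + 1
  4 = 4 · 1 + 0
gcd(813, 191) = 1.
Track Bezout coefficients alongside the remainders: start with r₀ = 813 = a·1 + b·0 (s = 1, t = 0) and r₁ = 191 = a·0 + b·1 (s = 0, t = 1); each new remainder r_{k+1} = r_{k-1} − q_k·r_k inherits s_{k+1} = s_{k-1} − q_k·s_k, t_{k+1} = t_{k-1} − q_k·t_k, so r_k = a·s_k + b·t_k at every step:
  q = 4: r = 49, s = 1 − 4·0 = 1, t = 0 − 4·1 = -4  (check: 813·1 + 191·(-4) = 49)
  q = 3: r = 44, s = 0 − 3·1 = -3, t = 1 − 3·(-4) = 13  (check: 813·(-3) + 191·13 = 44)
  q = 1: r = 5, s = 1 − 1·(-3) = 4, t = -4 − 1·13 = -17  (check: 813·4 + 191·(-17) = 5)
  q = 8: r = 4, s = -3 − 8·4 = -35, t = 13 − 8·(-17) = 149  (check: 813·(-35) + 191·149 = 4)
  q = 1: r = 1, s = 4 − 1·(-35) = 39, t = -17 − 1·149 = -166  (check: 813·39 + 191·(-166) = 1)
The row with r = 1 (the gcd) gives the Bezout coefficients s = 39, t = -166.
Result: 813 · (39) + 191 · (-166) = 1.

gcd(813, 191) = 1; s = 39, t = -166 (check: 813·39 + 191·(-166) = 1).


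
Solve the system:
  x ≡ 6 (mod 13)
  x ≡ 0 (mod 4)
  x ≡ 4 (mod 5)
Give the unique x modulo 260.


Moduli 13, 4, 5 are pairwise coprime; by CRT there is a unique solution modulo M = 13 · 4 · 5 = 260.
Solve pairwise, accumulating the modulus:
  Start with x ≡ 6 (mod 13).
  Combine with x ≡ 0 (mod 4): since gcd(13, 4) = 1, we get a unique residue mod 52.
    Write x = 6 + 13·t and substitute into x ≡ 0 (mod 4): 13·t ≡ 0 − 6 = -6 (mod 4).
    Reduce coefficients mod 4: 1·t ≡ 2 (mod 4).
    So t ≡ 2 (mod 4).
    Then x = 6 + 13·2 = 32, valid modulo lcm(13, 4) = 52: x ≡ 32 (mod 52).
  Combine with x ≡ 4 (mod 5): since gcd(52, 5) = 1, we get a unique residue mod 260.
    Write x = 32 + 52·t and substitute into x ≡ 4 (mod 5): 52·t ≡ 4 − 32 = -28 (mod 5).
    Reduce coefficients mod 5: 2·t ≡ 2 (mod 5).
    The inverse of 2 mod 5 is 3 (since 2·3 = 6 = 1·5 + 1), so t ≡ 3·2 = 6 ≡ 1 (mod 5).
    Then x = 32 + 52·1 = 84, valid modulo lcm(52, 5) = 260: x ≡ 84 (mod 260).
Verify: 84 mod 13 = 6 ✓, 84 mod 4 = 0 ✓, 84 mod 5 = 4 ✓.

x ≡ 84 (mod 260).


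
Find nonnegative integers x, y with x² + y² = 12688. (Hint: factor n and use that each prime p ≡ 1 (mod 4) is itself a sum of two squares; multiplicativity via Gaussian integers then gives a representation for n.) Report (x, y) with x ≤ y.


Step 1: Factor n = 12688 = 2^4 · 13 · 61.
Step 2: Check the mod-4 condition on each prime factor: 2 = 2 (special); 13 ≡ 1 (mod 4), exponent 1; 61 ≡ 1 (mod 4), exponent 1.
All primes ≡ 3 (mod 4) appear to even exponent (or don't appear), so by the two-squares theorem n IS expressible as a sum of two squares.
Step 3: Build a representation. Group n = k² · m with k = 4 and m = 13 · 61 = 793 (a product of primes ≡ 1 (mod 4)); a representation of m scales to one of n via (k·x)² + (k·y)² = k²(x² + y²). Each prime p ≡ 1 (mod 4) is itself a sum of two squares; find a² by testing p − a² for a perfect square:
  13: 13 − 1² = 12, 13 − 2² = 9 = 3² ⇒ 13 = 2² + 3².
  61: 61 − 1² = 60, 61 − 2² = 57, 61 − 3² = 52, 61 − 4² = 45, 61 − 5² = 36 = 6² ⇒ 61 = 5² + 6².
  Combine using the Brahmagupta–Fibonacci identity (a² + b²)(c² + d²) = (ac − bd)² + (ad + bc)² = (ac + bd)² + (ad − bc)²:
  13 · 61 = 793: from (2² + 3²)(5² + 6²), take (2·5 − 3·6, 2·6 + 3·5) = (10 − 18, 12 + 15) = (-8, 27); dropping signs (only squares matter) gives (8, 27); check 8² + 27² = 64 + 729 = 793 ✓.
  Scale by k = 4: (4·8, 4·27) = (32, 108).
Step 4: Order so x ≤ y and verify: 32² + 108² = 1024 + 11664 = 12688 = n. ✓

n = 12688 = 32² + 108² (one valid representation with x ≤ y).


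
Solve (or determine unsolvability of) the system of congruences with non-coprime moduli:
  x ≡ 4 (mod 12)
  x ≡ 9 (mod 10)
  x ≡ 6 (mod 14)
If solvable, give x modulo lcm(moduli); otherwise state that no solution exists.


Moduli 12, 10, 14 are not pairwise coprime, so CRT works modulo lcm(m_i) when all pairwise compatibility conditions hold.
Pairwise compatibility: gcd(m_i, m_j) must divide a_i - a_j for every pair.
Merge one congruence at a time:
  Start: x ≡ 4 (mod 12).
  Combine with x ≡ 9 (mod 10): gcd(12, 10) = 2, and 9 - 4 = 5 is NOT divisible by 2.
    ⇒ system is inconsistent (no integer solution).

No solution (the system is inconsistent).


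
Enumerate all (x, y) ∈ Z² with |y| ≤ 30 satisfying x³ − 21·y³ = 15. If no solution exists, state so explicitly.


The equation is x³ - 21y³ = 15. For fixed y, x³ = 21·y³ + 15, so a solution requires the RHS to be a perfect cube.
Strategy: iterate y from -30 to 30, compute RHS = 21·y³ + 15, and check whether it is a (positive or negative) perfect cube.
Check small values of y:
  y = 0: RHS = 15 is not a perfect cube.
  y = 1: RHS = 36 is not a perfect cube.
  y = -1: RHS = -6 is not a perfect cube.
  y = 2: RHS = 183 is not a perfect cube.
  y = -2: RHS = -153 is not a perfect cube.
  y = 3: RHS = 582 is not a perfect cube.
  y = -3: RHS = -552 is not a perfect cube.
Continuing the search up to |y| = 30 finds no solutions either.
No (x, y) in the scanned range satisfies the equation.

No integer solutions with |y| ≤ 30.


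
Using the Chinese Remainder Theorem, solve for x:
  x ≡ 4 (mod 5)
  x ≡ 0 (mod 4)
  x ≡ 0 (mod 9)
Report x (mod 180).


Moduli 5, 4, 9 are pairwise coprime; by CRT there is a unique solution modulo M = 5 · 4 · 9 = 180.
Solve pairwise, accumulating the modulus:
  Start with x ≡ 4 (mod 5).
  Combine with x ≡ 0 (mod 4): since gcd(5, 4) = 1, we get a unique residue mod 20.
    Write x = 4 + 5·t and substitute into x ≡ 0 (mod 4): 5·t ≡ 0 − 4 = -4 (mod 4).
    Reduce coefficients mod 4: 1·t ≡ 0 (mod 4).
    So t ≡ 0 (mod 4).
    Then x = 4 + 5·0 = 4, valid modulo lcm(5, 4) = 20: x ≡ 4 (mod 20).
  Combine with x ≡ 0 (mod 9): since gcd(20, 9) = 1, we get a unique residue mod 180.
    Write x = 4 + 20·t and substitute into x ≡ 0 (mod 9): 20·t ≡ 0 − 4 = -4 (mod 9).
    Reduce coefficients mod 9: 2·t ≡ 5 (mod 9).
    The inverse of 2 mod 9 is 5 (since 2·5 = 10 = 1·9 + 1), so t ≡ 5·5 = 25 ≡ 7 (mod 9).
    Then x = 4 + 20·7 = 144, valid modulo lcm(20, 9) = 180: x ≡ 144 (mod 180).
Verify: 144 mod 5 = 4 ✓, 144 mod 4 = 0 ✓, 144 mod 9 = 0 ✓.

x ≡ 144 (mod 180).


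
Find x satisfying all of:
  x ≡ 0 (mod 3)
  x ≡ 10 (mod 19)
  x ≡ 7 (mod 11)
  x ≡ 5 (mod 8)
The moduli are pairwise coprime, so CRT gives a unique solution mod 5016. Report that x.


Product of moduli M = 3 · 19 · 11 · 8 = 5016.
Merge one congruence at a time:
  Start: x ≡ 0 (mod 3).
  Combine with x ≡ 10 (mod 19); new modulus lcm = 57.
    Write x = 0 + 3·t and substitute into x ≡ 10 (mod 19): 3·t ≡ 10 − 0 = 10 (mod 19).
    The inverse of 3 mod 19 is 13 (since 3·13 = 39 = 2·19 + 1), so t ≡ 13·10 = 130 ≡ 16 (mod 19).
    Then x = 0 + 3·16 = 48, valid modulo lcm(3, 19) = 57: x ≡ 48 (mod 57).
  Combine with x ≡ 7 (mod 11); new modulus lcm = 627.
    Write x = 48 + 57·t and substitute into x ≡ 7 (mod 11): 57·t ≡ 7 − 48 = -41 (mod 11).
    Reduce coefficients mod 11: 2·t ≡ 3 (mod 11).
    The inverse of 2 mod 11 is 6 (since 2·6 = 12 = 1·11 + 1), so t ≡ 6·3 = 18 ≡ 7 (mod 11).
    Then x = 48 + 57·7 = 447, valid modulo lcm(57, 11) = 627: x ≡ 447 (mod 627).
  Combine with x ≡ 5 (mod 8); new modulus lcm = 5016.
    Write x = 447 + 627·t and substitute into x ≡ 5 (mod 8): 627·t ≡ 5 − 447 = -442 (mod 8).
    Reduce coefficients mod 8: 3·t ≡ 6 (mod 8).
    The inverse of 3 mod 8 is 3 (since 3·3 = 9 = 1·8 + 1), so t ≡ 3·6 = 18 ≡ 2 (mod 8).
    Then x = 447 + 627·2 = 1701, valid modulo lcm(627, 8) = 5016: x ≡ 1701 (mod 5016).
Verify against each original: 1701 mod 3 = 0, 1701 mod 19 = 10, 1701 mod 11 = 7, 1701 mod 8 = 5.

x ≡ 1701 (mod 5016).


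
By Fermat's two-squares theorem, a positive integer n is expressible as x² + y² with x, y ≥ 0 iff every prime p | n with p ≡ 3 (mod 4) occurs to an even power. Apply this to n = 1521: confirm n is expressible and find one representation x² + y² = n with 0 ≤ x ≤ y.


Step 1: Factor n = 1521 = 3^2 · 13^2.
Step 2: Check the mod-4 condition on each prime factor: 3 ≡ 3 (mod 4), exponent 2 (must be even); 13 ≡ 1 (mod 4), exponent 2.
All primes ≡ 3 (mod 4) appear to even exponent (or don't appear), so by the two-squares theorem n IS expressible as a sum of two squares.
Step 3: Build a representation. Group n = k² · m with k = 3 and m = 13 · 13 = 169 (a product of primes ≡ 1 (mod 4)); a representation of m scales to one of n via (k·x)² + (k·y)² = k²(x² + y²). Each prime p ≡ 1 (mod 4) is itself a sum of two squares; find a² by testing p − a² for a perfect square:
  13: 13 − 1² = 12, 13 − 2² = 9 = 3² ⇒ 13 = 2² + 3².
  Combine using the Brahmagupta–Fibonacci identity (a² + b²)(c² + d²) = (ac − bd)² + (ad + bc)² = (ac + bd)² + (ad − bc)²:
  13 · 13 = 169: from (2² + 3²)(2² + 3²), take (2·2 − 3·3, 2·3 + 3·2) = (4 − 9, 6 + 6) = (-5, 12); dropping signs (only squares matter) gives (5, 12); check 5² + 12² = 25 + 144 = 169 ✓.
  Scale by k = 3: (3·5, 3·12) = (15, 36).
Step 4: Order so x ≤ y and verify: 15² + 36² = 225 + 1296 = 1521 = n. ✓

n = 1521 = 15² + 36² (one valid representation with x ≤ y).


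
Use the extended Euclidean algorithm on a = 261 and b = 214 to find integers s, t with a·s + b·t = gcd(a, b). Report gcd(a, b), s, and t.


Euclidean algorithm on (261, 214) — divide until remainder is 0:
  261 = 1 · 214 + 47
  214 = 4 · 47 + 26
  47 = 1 · 26 + 21
  26 = 1 · 21 + 5
  21 = 4 · 5 + 1
  5 = 5 · 1 + 0
gcd(261, 214) = 1.
Track Bezout coefficients alongside the remainders: start with r₀ = 261 = a·1 + b·0 (s = 1, t = 0) and r₁ = 214 = a·0 + b·1 (s = 0, t = 1); each new remainder r_{k+1} = r_{k-1} − q_k·r_k inherits s_{k+1} = s_{k-1} − q_k·s_k, t_{k+1} = t_{k-1} − q_k·t_k, so r_k = a·s_k + b·t_k at every step:
  q = 1: r = 47, s = 1 − 1·0 = 1, t = 0 − 1·1 = -1  (check: 261·1 + 214·(-1) = 47)
  q = 4: r = 26, s = 0 − 4·1 = -4, t = 1 − 4·(-1) = 5  (check: 261·(-4) + 214·5 = 26)
  q = 1: r = 21, s = 1 − 1·(-4) = 5, t = -1 − 1·5 = -6  (check: 261·5 + 214·(-6) = 21)
  q = 1: r = 5, s = -4 − 1·5 = -9, t = 5 − 1·(-6) = 11  (check: 261·(-9) + 214·11 = 5)
  q = 4: r = 1, s = 5 − 4·(-9) = 41, t = -6 − 4·11 = -50  (check: 261·41 + 214·(-50) = 1)
The row with r = 1 (the gcd) gives the Bezout coefficients s = 41, t = -50.
Result: 261 · (41) + 214 · (-50) = 1.

gcd(261, 214) = 1; s = 41, t = -50 (check: 261·41 + 214·(-50) = 1).


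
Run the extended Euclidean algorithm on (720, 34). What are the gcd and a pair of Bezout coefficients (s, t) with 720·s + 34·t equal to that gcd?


Euclidean algorithm on (720, 34) — divide until remainder is 0:
  720 = 21 · 34 + 6
  34 = 5 · 6 + 4
  6 = 1 · 4 + 2
  4 = 2 · 2 + 0
gcd(720, 34) = 2.
Track Bezout coefficients alongside the remainders: start with r₀ = 720 = a·1 + b·0 (s = 1, t = 0) and r₁ = 34 = a·0 + b·1 (s = 0, t = 1); each new remainder r_{k+1} = r_{k-1} − q_k·r_k inherits s_{k+1} = s_{k-1} − q_k·s_k, t_{k+1} = t_{k-1} − q_k·t_k, so r_k = a·s_k + b·t_k at every step:
  q = 21: r = 6, s = 1 − 21·0 = 1, t = 0 − 21·1 = -21  (check: 720·1 + 34·(-21) = 6)
  q = 5: r = 4, s = 0 − 5·1 = -5, t = 1 − 5·(-21) = 106  (check: 720·(-5) + 34·106 = 4)
  q = 1: r = 2, s = 1 − 1·(-5) = 6, t = -21 − 1·106 = -127  (check: 720·6 + 34·(-127) = 2)
The row with r = 2 (the gcd) gives the Bezout coefficients s = 6, t = -127.
Result: 720 · (6) + 34 · (-127) = 2.

gcd(720, 34) = 2; s = 6, t = -127 (check: 720·6 + 34·(-127) = 2).


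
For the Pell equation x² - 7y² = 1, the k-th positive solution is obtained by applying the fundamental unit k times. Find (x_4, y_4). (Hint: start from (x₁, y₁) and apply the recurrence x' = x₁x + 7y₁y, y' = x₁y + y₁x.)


Step 1: Find the fundamental solution (x₁, y₁) of x² - 7y² = 1.
  Expand √7 as a continued fraction. a₀ = ⌊√7⌋ = 2; iterate m_{k+1} = d_k·a_k − m_k, d_{k+1} = (7 − m_{k+1}²)/d_k, a_{k+1} = ⌊(a₀ + m_{k+1})/d_{k+1}⌋ (starting m₀ = 0, d₀ = 1), with convergents p_k = a_k·p_{k-1} + p_{k-2}, q_k = a_k·q_{k-1} + q_{k-2} (p₋₁ = 1, q₋₁ = 0):
  k = 0: a₀ = 2; p₀/q₀ = 2/1; p₀² − 7·q₀² = 4 − 7 = -3.
  k = 1: m = 2, d = 3, a = ⌊(2 + 2)/3⌋ = 1; p/q = (1·2 + 1)/(1·1 + 0) = 3/1; p² − 7·q² = 9 − 7 = 2.
  k = 2: m = 1, d = 2, a = ⌊(2 + 1)/2⌋ = 1; p/q = (1·3 + 2)/(1·1 + 1) = 5/2; p² − 7·q² = 25 − 28 = -3.
  k = 3: m = 1, d = 3, a = ⌊(2 + 1)/3⌋ = 1; p/q = (1·5 + 3)/(1·2 + 1) = 8/3; p² − 7·q² = 64 − 63 = 1.
  The first convergent with p² − 7·q² = 1 gives the fundamental solution (x₁, y₁) = (8, 3).
Step 2: Apply the recurrence (x_{n+1}, y_{n+1}) = (x₁x_n + 7y₁y_n, x₁y_n + y₁x_n) repeatedly.
  From (x_1, y_1) = (8, 3): x_2 = 8·8 + 7·3·3 = 127; y_2 = 8·3 + 3·8 = 48.
  From (x_2, y_2) = (127, 48): x_3 = 8·127 + 7·3·48 = 2024; y_3 = 8·48 + 3·127 = 765.
  From (x_3, y_3) = (2024, 765): x_4 = 8·2024 + 7·3·765 = 32257; y_4 = 8·765 + 3·2024 = 12192.
Step 3: Verify x_4² - 7·y_4² = 1040514049 - 1040514048 = 1 (should be 1). ✓

(x_1, y_1) = (8, 3); (x_4, y_4) = (32257, 12192).


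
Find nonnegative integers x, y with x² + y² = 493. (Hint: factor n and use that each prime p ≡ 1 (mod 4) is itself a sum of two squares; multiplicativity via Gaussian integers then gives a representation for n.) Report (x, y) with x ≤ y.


Step 1: Factor n = 493 = 17 · 29.
Step 2: Check the mod-4 condition on each prime factor: 17 ≡ 1 (mod 4), exponent 1; 29 ≡ 1 (mod 4), exponent 1.
All primes ≡ 3 (mod 4) appear to even exponent (or don't appear), so by the two-squares theorem n IS expressible as a sum of two squares.
Step 3: Build a representation. Here n = 17 · 29 is a product of primes ≡ 1 (mod 4). Each prime p ≡ 1 (mod 4) is itself a sum of two squares; find a² by testing p − a² for a perfect square:
  17: 17 − 1² = 16 = 4² ⇒ 17 = 1² + 4².
  29: 29 − 1² = 28, 29 − 2² = 25 = 5² ⇒ 29 = 2² + 5².
  Combine using the Brahmagupta–Fibonacci identity (a² + b²)(c² + d²) = (ac − bd)² + (ad + bc)² = (ac + bd)² + (ad − bc)²:
  17 · 29 = 493: from (1² + 4²)(2² + 5²), take (1·2 − 4·5, 1·5 + 4·2) = (2 − 20, 5 + 8) = (-18, 13); dropping signs (only squares matter) gives (18, 13); check 18² + 13² = 324 + 169 = 493 ✓.
Step 4: Order so x ≤ y and verify: 13² + 18² = 169 + 324 = 493 = n. ✓

n = 493 = 13² + 18² (one valid representation with x ≤ y).


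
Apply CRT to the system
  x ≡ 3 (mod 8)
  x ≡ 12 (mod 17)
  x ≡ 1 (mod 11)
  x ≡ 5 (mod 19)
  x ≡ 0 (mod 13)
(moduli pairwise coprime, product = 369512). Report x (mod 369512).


Product of moduli M = 8 · 17 · 11 · 19 · 13 = 369512.
Merge one congruence at a time:
  Start: x ≡ 3 (mod 8).
  Combine with x ≡ 12 (mod 17); new modulus lcm = 136.
    Write x = 3 + 8·t and substitute into x ≡ 12 (mod 17): 8·t ≡ 12 − 3 = 9 (mod 17).
    The inverse of 8 mod 17 is 15 (since 8·15 = 120 = 7·17 + 1), so t ≡ 15·9 = 135 ≡ 16 (mod 17).
    Then x = 3 + 8·16 = 131, valid modulo lcm(8, 17) = 136: x ≡ 131 (mod 136).
  Combine with x ≡ 1 (mod 11); new modulus lcm = 1496.
    Write x = 131 + 136·t and substitute into x ≡ 1 (mod 11): 136·t ≡ 1 − 131 = -130 (mod 11).
    Reduce coefficients mod 11: 4·t ≡ 2 (mod 11).
    The inverse of 4 mod 11 is 3 (since 4·3 = 12 = 1·11 + 1), so t ≡ 3·2 = 6 ≡ 6 (mod 11).
    Then x = 131 + 136·6 = 947, valid modulo lcm(136, 11) = 1496: x ≡ 947 (mod 1496).
  Combine with x ≡ 5 (mod 19); new modulus lcm = 28424.
    Write x = 947 + 1496·t and substitute into x ≡ 5 (mod 19): 1496·t ≡ 5 − 947 = -942 (mod 19).
    Reduce coefficients mod 19: 14·t ≡ 8 (mod 19).
    The inverse of 14 mod 19 is 15 (since 14·15 = 210 = 11·19 + 1), so t ≡ 15·8 = 120 ≡ 6 (mod 19).
    Then x = 947 + 1496·6 = 9923, valid modulo lcm(1496, 19) = 28424: x ≡ 9923 (mod 28424).
  Combine with x ≡ 0 (mod 13); new modulus lcm = 369512.
    Write x = 9923 + 28424·t and substitute into x ≡ 0 (mod 13): 28424·t ≡ 0 − 9923 = -9923 (mod 13).
    Reduce coefficients mod 13: 6·t ≡ 9 (mod 13).
    The inverse of 6 mod 13 is 11 (since 6·11 = 66 = 5·13 + 1), so t ≡ 11·9 = 99 ≡ 8 (mod 13).
    Then x = 9923 + 28424·8 = 237315, valid modulo lcm(28424, 13) = 369512: x ≡ 237315 (mod 369512).
Verify against each original: 237315 mod 8 = 3, 237315 mod 17 = 12, 237315 mod 11 = 1, 237315 mod 19 = 5, 237315 mod 13 = 0.

x ≡ 237315 (mod 369512).


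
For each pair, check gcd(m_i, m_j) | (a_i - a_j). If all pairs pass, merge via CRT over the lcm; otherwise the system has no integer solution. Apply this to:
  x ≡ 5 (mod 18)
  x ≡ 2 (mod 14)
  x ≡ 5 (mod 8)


Moduli 18, 14, 8 are not pairwise coprime, so CRT works modulo lcm(m_i) when all pairwise compatibility conditions hold.
Pairwise compatibility: gcd(m_i, m_j) must divide a_i - a_j for every pair.
Merge one congruence at a time:
  Start: x ≡ 5 (mod 18).
  Combine with x ≡ 2 (mod 14): gcd(18, 14) = 2, and 2 - 5 = -3 is NOT divisible by 2.
    ⇒ system is inconsistent (no integer solution).

No solution (the system is inconsistent).


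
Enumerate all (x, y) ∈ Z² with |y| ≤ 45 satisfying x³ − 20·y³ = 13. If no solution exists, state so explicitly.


The equation is x³ - 20y³ = 13. For fixed y, x³ = 20·y³ + 13, so a solution requires the RHS to be a perfect cube.
Strategy: iterate y from -45 to 45, compute RHS = 20·y³ + 13, and check whether it is a (positive or negative) perfect cube.
Check small values of y:
  y = 0: RHS = 13 is not a perfect cube.
  y = 1: RHS = 33 is not a perfect cube.
  y = -1: RHS = -7 is not a perfect cube.
  y = 2: RHS = 173 is not a perfect cube.
  y = -2: RHS = -147 is not a perfect cube.
  y = 3: RHS = 553 is not a perfect cube.
  y = -3: RHS = -527 is not a perfect cube.
Continuing the search up to |y| = 45 finds no solutions either.
No (x, y) in the scanned range satisfies the equation.

No integer solutions with |y| ≤ 45.


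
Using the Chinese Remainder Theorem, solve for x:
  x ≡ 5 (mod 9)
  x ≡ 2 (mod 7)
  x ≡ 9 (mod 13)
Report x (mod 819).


Moduli 9, 7, 13 are pairwise coprime; by CRT there is a unique solution modulo M = 9 · 7 · 13 = 819.
Solve pairwise, accumulating the modulus:
  Start with x ≡ 5 (mod 9).
  Combine with x ≡ 2 (mod 7): since gcd(9, 7) = 1, we get a unique residue mod 63.
    Write x = 5 + 9·t and substitute into x ≡ 2 (mod 7): 9·t ≡ 2 − 5 = -3 (mod 7).
    Reduce coefficients mod 7: 2·t ≡ 4 (mod 7).
    The inverse of 2 mod 7 is 4 (since 2·4 = 8 = 1·7 + 1), so t ≡ 4·4 = 16 ≡ 2 (mod 7).
    Then x = 5 + 9·2 = 23, valid modulo lcm(9, 7) = 63: x ≡ 23 (mod 63).
  Combine with x ≡ 9 (mod 13): since gcd(63, 13) = 1, we get a unique residue mod 819.
    Write x = 23 + 63·t and substitute into x ≡ 9 (mod 13): 63·t ≡ 9 − 23 = -14 (mod 13).
    Reduce coefficients mod 13: 11·t ≡ 12 (mod 13).
    The inverse of 11 mod 13 is 6 (since 11·6 = 66 = 5·13 + 1), so t ≡ 6·12 = 72 ≡ 7 (mod 13).
    Then x = 23 + 63·7 = 464, valid modulo lcm(63, 13) = 819: x ≡ 464 (mod 819).
Verify: 464 mod 9 = 5 ✓, 464 mod 7 = 2 ✓, 464 mod 13 = 9 ✓.

x ≡ 464 (mod 819).


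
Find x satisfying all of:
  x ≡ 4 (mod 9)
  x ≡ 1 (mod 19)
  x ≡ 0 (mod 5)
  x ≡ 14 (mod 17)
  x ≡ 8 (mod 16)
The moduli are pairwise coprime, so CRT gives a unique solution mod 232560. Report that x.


Product of moduli M = 9 · 19 · 5 · 17 · 16 = 232560.
Merge one congruence at a time:
  Start: x ≡ 4 (mod 9).
  Combine with x ≡ 1 (mod 19); new modulus lcm = 171.
    Write x = 4 + 9·t and substitute into x ≡ 1 (mod 19): 9·t ≡ 1 − 4 = -3 (mod 19).
    Reduce coefficients mod 19: 9·t ≡ 16 (mod 19).
    The inverse of 9 mod 19 is 17 (since 9·17 = 153 = 8·19 + 1), so t ≡ 17·16 = 272 ≡ 6 (mod 19).
    Then x = 4 + 9·6 = 58, valid modulo lcm(9, 19) = 171: x ≡ 58 (mod 171).
  Combine with x ≡ 0 (mod 5); new modulus lcm = 855.
    Write x = 58 + 171·t and substitute into x ≡ 0 (mod 5): 171·t ≡ 0 − 58 = -58 (mod 5).
    Reduce coefficients mod 5: 1·t ≡ 2 (mod 5).
    So t ≡ 2 (mod 5).
    Then x = 58 + 171·2 = 400, valid modulo lcm(171, 5) = 855: x ≡ 400 (mod 855).
  Combine with x ≡ 14 (mod 17); new modulus lcm = 14535.
    Write x = 400 + 855·t and substitute into x ≡ 14 (mod 17): 855·t ≡ 14 − 400 = -386 (mod 17).
    Reduce coefficients mod 17: 5·t ≡ 5 (mod 17).
    The inverse of 5 mod 17 is 7 (since 5·7 = 35 = 2·17 + 1), so t ≡ 7·5 = 35 ≡ 1 (mod 17).
    Then x = 400 + 855·1 = 1255, valid modulo lcm(855, 17) = 14535: x ≡ 1255 (mod 14535).
  Combine with x ≡ 8 (mod 16); new modulus lcm = 232560.
    Write x = 1255 + 14535·t and substitute into x ≡ 8 (mod 16): 14535·t ≡ 8 − 1255 = -1247 (mod 16).
    Reduce coefficients mod 16: 7·t ≡ 1 (mod 16).
    The inverse of 7 mod 16 is 7 (since 7·7 = 49 = 3·16 + 1), so t ≡ 7·1 = 7 ≡ 7 (mod 16).
    Then x = 1255 + 14535·7 = 103000, valid modulo lcm(14535, 16) = 232560: x ≡ 103000 (mod 232560).
Verify against each original: 103000 mod 9 = 4, 103000 mod 19 = 1, 103000 mod 5 = 0, 103000 mod 17 = 14, 103000 mod 16 = 8.

x ≡ 103000 (mod 232560).


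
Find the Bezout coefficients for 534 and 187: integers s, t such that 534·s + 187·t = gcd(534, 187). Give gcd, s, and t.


Euclidean algorithm on (534, 187) — divide until remainder is 0:
  534 = 2 · 187 + 160
  187 = 1 · 160 + 27
  160 = 5 · 27 + 25
  27 = 1 · 25 + 2
  25 = 12 · 2 + 1
  2 = 2 · 1 + 0
gcd(534, 187) = 1.
Track Bezout coefficients alongside the remainders: start with r₀ = 534 = a·1 + b·0 (s = 1, t = 0) and r₁ = 187 = a·0 + b·1 (s = 0, t = 1); each new remainder r_{k+1} = r_{k-1} − q_k·r_k inherits s_{k+1} = s_{k-1} − q_k·s_k, t_{k+1} = t_{k-1} − q_k·t_k, so r_k = a·s_k + b·t_k at every step:
  q = 2: r = 160, s = 1 − 2·0 = 1, t = 0 − 2·1 = -2  (check: 534·1 + 187·(-2) = 160)
  q = 1: r = 27, s = 0 − 1·1 = -1, t = 1 − 1·(-2) = 3  (check: 534·(-1) + 187·3 = 27)
  q = 5: r = 25, s = 1 − 5·(-1) = 6, t = -2 − 5·3 = -17  (check: 534·6 + 187·(-17) = 25)
  q = 1: r = 2, s = -1 − 1·6 = -7, t = 3 − 1·(-17) = 20  (check: 534·(-7) + 187·20 = 2)
  q = 12: r = 1, s = 6 − 12·(-7) = 90, t = -17 − 12·20 = -257  (check: 534·90 + 187·(-257) = 1)
The row with r = 1 (the gcd) gives the Bezout coefficients s = 90, t = -257.
Result: 534 · (90) + 187 · (-257) = 1.

gcd(534, 187) = 1; s = 90, t = -257 (check: 534·90 + 187·(-257) = 1).


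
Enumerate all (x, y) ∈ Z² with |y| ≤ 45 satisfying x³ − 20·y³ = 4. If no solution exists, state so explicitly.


The equation is x³ - 20y³ = 4. For fixed y, x³ = 20·y³ + 4, so a solution requires the RHS to be a perfect cube.
Strategy: iterate y from -45 to 45, compute RHS = 20·y³ + 4, and check whether it is a (positive or negative) perfect cube.
Check small values of y:
  y = 0: RHS = 4 is not a perfect cube.
  y = 1: RHS = 24 is not a perfect cube.
  y = -1: RHS = -16 is not a perfect cube.
  y = 2: RHS = 164 is not a perfect cube.
  y = -2: RHS = -156 is not a perfect cube.
  y = 3: RHS = 544 is not a perfect cube.
  y = -3: RHS = -536 is not a perfect cube.
Continuing the search up to |y| = 45 finds no solutions either.
No (x, y) in the scanned range satisfies the equation.

No integer solutions with |y| ≤ 45.


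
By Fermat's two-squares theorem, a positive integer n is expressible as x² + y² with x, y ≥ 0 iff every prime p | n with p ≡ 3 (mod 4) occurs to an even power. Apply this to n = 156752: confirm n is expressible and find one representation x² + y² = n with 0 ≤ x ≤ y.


Step 1: Factor n = 156752 = 2^4 · 97 · 101.
Step 2: Check the mod-4 condition on each prime factor: 2 = 2 (special); 97 ≡ 1 (mod 4), exponent 1; 101 ≡ 1 (mod 4), exponent 1.
All primes ≡ 3 (mod 4) appear to even exponent (or don't appear), so by the two-squares theorem n IS expressible as a sum of two squares.
Step 3: Build a representation. Group n = k² · m with k = 4 and m = 97 · 101 = 9797 (a product of primes ≡ 1 (mod 4)); a representation of m scales to one of n via (k·x)² + (k·y)² = k²(x² + y²). Each prime p ≡ 1 (mod 4) is itself a sum of two squares; find a² by testing p − a² for a perfect square:
  97: 97 − 1² = 96, 97 − 2² = 93, 97 − 3² = 88, 97 − 4² = 81 = 9² ⇒ 97 = 4² + 9².
  101: 101 − 1² = 100 = 10² ⇒ 101 = 1² + 10².
  Combine using the Brahmagupta–Fibonacci identity (a² + b²)(c² + d²) = (ac − bd)² + (ad + bc)² = (ac + bd)² + (ad − bc)²:
  97 · 101 = 9797: from (4² + 9²)(1² + 10²), take (4·1 − 9·10, 4·10 + 9·1) = (4 − 90, 40 + 9) = (-86, 49); dropping signs (only squares matter) gives (86, 49); check 86² + 49² = 7396 + 2401 = 9797 ✓.
  Scale by k = 4: (4·86, 4·49) = (344, 196).
Step 4: Order so x ≤ y and verify: 196² + 344² = 38416 + 118336 = 156752 = n. ✓

n = 156752 = 196² + 344² (one valid representation with x ≤ y).


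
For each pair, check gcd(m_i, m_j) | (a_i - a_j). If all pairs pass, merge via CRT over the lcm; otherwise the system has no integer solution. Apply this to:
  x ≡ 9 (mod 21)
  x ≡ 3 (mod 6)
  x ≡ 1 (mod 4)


Moduli 21, 6, 4 are not pairwise coprime, so CRT works modulo lcm(m_i) when all pairwise compatibility conditions hold.
Pairwise compatibility: gcd(m_i, m_j) must divide a_i - a_j for every pair.
Merge one congruence at a time:
  Start: x ≡ 9 (mod 21).
  Combine with x ≡ 3 (mod 6): gcd(21, 6) = 3; 3 - 9 = -6, which IS divisible by 3, so compatible.
    Write x = 9 + 21·t and substitute into x ≡ 3 (mod 6): 21·t ≡ 3 − 9 = -6 (mod 6).
    Divide the congruence (and modulus) by g = 3: 7·t ≡ -2 (mod 2).
    Reduce coefficients mod 2: 1·t ≡ 0 (mod 2).
    So t ≡ 0 (mod 2).
    Then x = 9 + 21·0 = 9, valid modulo lcm(21, 6) = 42: x ≡ 9 (mod 42).
  Combine with x ≡ 1 (mod 4): gcd(42, 4) = 2; 1 - 9 = -8, which IS divisible by 2, so compatible.
    Write x = 9 + 42·t and substitute into x ≡ 1 (mod 4): 42·t ≡ 1 − 9 = -8 (mod 4).
    Divide the congruence (and modulus) by g = 2: 21·t ≡ -4 (mod 2).
    Reduce coefficients mod 2: 1·t ≡ 0 (mod 2).
    So t ≡ 0 (mod 2).
    Then x = 9 + 42·0 = 9, valid modulo lcm(42, 4) = 84: x ≡ 9 (mod 84).
Verify: 9 mod 21 = 9, 9 mod 6 = 3, 9 mod 4 = 1.

x ≡ 9 (mod 84).


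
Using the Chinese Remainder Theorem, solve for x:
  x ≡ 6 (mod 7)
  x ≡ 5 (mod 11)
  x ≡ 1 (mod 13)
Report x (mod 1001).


Moduli 7, 11, 13 are pairwise coprime; by CRT there is a unique solution modulo M = 7 · 11 · 13 = 1001.
Solve pairwise, accumulating the modulus:
  Start with x ≡ 6 (mod 7).
  Combine with x ≡ 5 (mod 11): since gcd(7, 11) = 1, we get a unique residue mod 77.
    Write x = 6 + 7·t and substitute into x ≡ 5 (mod 11): 7·t ≡ 5 − 6 = -1 (mod 11).
    Reduce coefficients mod 11: 7·t ≡ 10 (mod 11).
    The inverse of 7 mod 11 is 8 (since 7·8 = 56 = 5·11 + 1), so t ≡ 8·10 = 80 ≡ 3 (mod 11).
    Then x = 6 + 7·3 = 27, valid modulo lcm(7, 11) = 77: x ≡ 27 (mod 77).
  Combine with x ≡ 1 (mod 13): since gcd(77, 13) = 1, we get a unique residue mod 1001.
    Write x = 27 + 77·t and substitute into x ≡ 1 (mod 13): 77·t ≡ 1 − 27 = -26 (mod 13).
    Reduce coefficients mod 13: 12·t ≡ 0 (mod 13).
    The inverse of 12 mod 13 is 12 (since 12·12 = 144 = 11·13 + 1), so t ≡ 12·0 = 0 ≡ 0 (mod 13).
    Then x = 27 + 77·0 = 27, valid modulo lcm(77, 13) = 1001: x ≡ 27 (mod 1001).
Verify: 27 mod 7 = 6 ✓, 27 mod 11 = 5 ✓, 27 mod 13 = 1 ✓.

x ≡ 27 (mod 1001).


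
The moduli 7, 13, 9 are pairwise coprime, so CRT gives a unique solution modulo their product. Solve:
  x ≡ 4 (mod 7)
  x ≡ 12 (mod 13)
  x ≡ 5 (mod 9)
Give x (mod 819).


Moduli 7, 13, 9 are pairwise coprime; by CRT there is a unique solution modulo M = 7 · 13 · 9 = 819.
Solve pairwise, accumulating the modulus:
  Start with x ≡ 4 (mod 7).
  Combine with x ≡ 12 (mod 13): since gcd(7, 13) = 1, we get a unique residue mod 91.
    Write x = 4 + 7·t and substitute into x ≡ 12 (mod 13): 7·t ≡ 12 − 4 = 8 (mod 13).
    The inverse of 7 mod 13 is 2 (since 7·2 = 14 = 1·13 + 1), so t ≡ 2·8 = 16 ≡ 3 (mod 13).
    Then x = 4 + 7·3 = 25, valid modulo lcm(7, 13) = 91: x ≡ 25 (mod 91).
  Combine with x ≡ 5 (mod 9): since gcd(91, 9) = 1, we get a unique residue mod 819.
    Write x = 25 + 91·t and substitute into x ≡ 5 (mod 9): 91·t ≡ 5 − 25 = -20 (mod 9).
    Reduce coefficients mod 9: 1·t ≡ 7 (mod 9).
    So t ≡ 7 (mod 9).
    Then x = 25 + 91·7 = 662, valid modulo lcm(91, 9) = 819: x ≡ 662 (mod 819).
Verify: 662 mod 7 = 4 ✓, 662 mod 13 = 12 ✓, 662 mod 9 = 5 ✓.

x ≡ 662 (mod 819).


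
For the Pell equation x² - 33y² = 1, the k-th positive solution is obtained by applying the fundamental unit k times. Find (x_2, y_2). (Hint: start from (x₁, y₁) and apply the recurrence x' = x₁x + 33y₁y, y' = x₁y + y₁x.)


Step 1: Find the fundamental solution (x₁, y₁) of x² - 33y² = 1.
  Expand √33 as a continued fraction. a₀ = ⌊√33⌋ = 5; iterate m_{k+1} = d_k·a_k − m_k, d_{k+1} = (33 − m_{k+1}²)/d_k, a_{k+1} = ⌊(a₀ + m_{k+1})/d_{k+1}⌋ (starting m₀ = 0, d₀ = 1), with convergents p_k = a_k·p_{k-1} + p_{k-2}, q_k = a_k·q_{k-1} + q_{k-2} (p₋₁ = 1, q₋₁ = 0):
  k = 0: a₀ = 5; p₀/q₀ = 5/1; p₀² − 33·q₀² = 25 − 33 = -8.
  k = 1: m = 5, d = 8, a = ⌊(5 + 5)/8⌋ = 1; p/q = (1·5 + 1)/(1·1 + 0) = 6/1; p² − 33·q² = 36 − 33 = 3.
  k = 2: m = 3, d = 3, a = ⌊(5 + 3)/3⌋ = 2; p/q = (2·6 + 5)/(2·1 + 1) = 17/3; p² − 33·q² = 289 − 297 = -8.
  k = 3: m = 3, d = 8, a = ⌊(5 + 3)/8⌋ = 1; p/q = (1·17 + 6)/(1·3 + 1) = 23/4; p² − 33·q² = 529 − 528 = 1.
  The first convergent with p² − 33·q² = 1 gives the fundamental solution (x₁, y₁) = (23, 4).
Step 2: Apply the recurrence (x_{n+1}, y_{n+1}) = (x₁x_n + 33y₁y_n, x₁y_n + y₁x_n) repeatedly.
  From (x_1, y_1) = (23, 4): x_2 = 23·23 + 33·4·4 = 1057; y_2 = 23·4 + 4·23 = 184.
Step 3: Verify x_2² - 33·y_2² = 1117249 - 1117248 = 1 (should be 1). ✓

(x_1, y_1) = (23, 4); (x_2, y_2) = (1057, 184).


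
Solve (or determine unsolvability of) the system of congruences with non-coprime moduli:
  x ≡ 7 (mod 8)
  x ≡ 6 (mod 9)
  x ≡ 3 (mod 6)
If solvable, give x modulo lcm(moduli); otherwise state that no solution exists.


Moduli 8, 9, 6 are not pairwise coprime, so CRT works modulo lcm(m_i) when all pairwise compatibility conditions hold.
Pairwise compatibility: gcd(m_i, m_j) must divide a_i - a_j for every pair.
Merge one congruence at a time:
  Start: x ≡ 7 (mod 8).
  Combine with x ≡ 6 (mod 9): gcd(8, 9) = 1; 6 - 7 = -1, which IS divisible by 1, so compatible.
    Write x = 7 + 8·t and substitute into x ≡ 6 (mod 9): 8·t ≡ 6 − 7 = -1 (mod 9).
    Reduce coefficients mod 9: 8·t ≡ 8 (mod 9).
    The inverse of 8 mod 9 is 8 (since 8·8 = 64 = 7·9 + 1), so t ≡ 8·8 = 64 ≡ 1 (mod 9).
    Then x = 7 + 8·1 = 15, valid modulo lcm(8, 9) = 72: x ≡ 15 (mod 72).
  Combine with x ≡ 3 (mod 6): gcd(72, 6) = 6; 3 - 15 = -12, which IS divisible by 6, so compatible.
    Write x = 15 + 72·t and substitute into x ≡ 3 (mod 6): 72·t ≡ 3 − 15 = -12 (mod 6).
    Divide the congruence (and modulus) by g = 6: 12·t ≡ -2 (mod 1).
    Modulo 1 every t works; take t = 0.
    Then x = 15 + 72·0 = 15, valid modulo lcm(72, 6) = 72: x ≡ 15 (mod 72).
Verify: 15 mod 8 = 7, 15 mod 9 = 6, 15 mod 6 = 3.

x ≡ 15 (mod 72).


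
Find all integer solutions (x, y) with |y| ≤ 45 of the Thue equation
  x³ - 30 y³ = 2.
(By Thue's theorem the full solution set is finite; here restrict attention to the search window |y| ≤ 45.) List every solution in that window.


The equation is x³ - 30y³ = 2. For fixed y, x³ = 30·y³ + 2, so a solution requires the RHS to be a perfect cube.
Strategy: iterate y from -45 to 45, compute RHS = 30·y³ + 2, and check whether it is a (positive or negative) perfect cube.
Check small values of y:
  y = 0: RHS = 2 is not a perfect cube.
  y = 1: RHS = 32 is not a perfect cube.
  y = -1: RHS = -28 is not a perfect cube.
  y = 2: RHS = 242 is not a perfect cube.
  y = -2: RHS = -238 is not a perfect cube.
  y = 3: RHS = 812 is not a perfect cube.
  y = -3: RHS = -808 is not a perfect cube.
Continuing the search up to |y| = 45 finds no solutions either.
No (x, y) in the scanned range satisfies the equation.

No integer solutions with |y| ≤ 45.


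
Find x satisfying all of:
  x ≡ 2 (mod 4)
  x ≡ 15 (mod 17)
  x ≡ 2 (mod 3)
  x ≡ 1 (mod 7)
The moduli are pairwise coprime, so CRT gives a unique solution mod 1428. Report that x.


Product of moduli M = 4 · 17 · 3 · 7 = 1428.
Merge one congruence at a time:
  Start: x ≡ 2 (mod 4).
  Combine with x ≡ 15 (mod 17); new modulus lcm = 68.
    Write x = 2 + 4·t and substitute into x ≡ 15 (mod 17): 4·t ≡ 15 − 2 = 13 (mod 17).
    The inverse of 4 mod 17 is 13 (since 4·13 = 52 = 3·17 + 1), so t ≡ 13·13 = 169 ≡ 16 (mod 17).
    Then x = 2 + 4·16 = 66, valid modulo lcm(4, 17) = 68: x ≡ 66 (mod 68).
  Combine with x ≡ 2 (mod 3); new modulus lcm = 204.
    Write x = 66 + 68·t and substitute into x ≡ 2 (mod 3): 68·t ≡ 2 − 66 = -64 (mod 3).
    Reduce coefficients mod 3: 2·t ≡ 2 (mod 3).
    The inverse of 2 mod 3 is 2 (since 2·2 = 4 = 1·3 + 1), so t ≡ 2·2 = 4 ≡ 1 (mod 3).
    Then x = 66 + 68·1 = 134, valid modulo lcm(68, 3) = 204: x ≡ 134 (mod 204).
  Combine with x ≡ 1 (mod 7); new modulus lcm = 1428.
    Write x = 134 + 204·t and substitute into x ≡ 1 (mod 7): 204·t ≡ 1 − 134 = -133 (mod 7).
    Reduce coefficients mod 7: 1·t ≡ 0 (mod 7).
    So t ≡ 0 (mod 7).
    Then x = 134 + 204·0 = 134, valid modulo lcm(204, 7) = 1428: x ≡ 134 (mod 1428).
Verify against each original: 134 mod 4 = 2, 134 mod 17 = 15, 134 mod 3 = 2, 134 mod 7 = 1.

x ≡ 134 (mod 1428).


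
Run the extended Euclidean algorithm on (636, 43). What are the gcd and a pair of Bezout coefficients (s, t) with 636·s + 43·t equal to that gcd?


Euclidean algorithm on (636, 43) — divide until remainder is 0:
  636 = 14 · 43 + 34
  43 = 1 · 34 + 9
  34 = 3 · 9 + 7
  9 = 1 · 7 + 2
  7 = 3 · 2 + 1
  2 = 2 · 1 + 0
gcd(636, 43) = 1.
Track Bezout coefficients alongside the remainders: start with r₀ = 636 = a·1 + b·0 (s = 1, t = 0) and r₁ = 43 = a·0 + b·1 (s = 0, t = 1); each new remainder r_{k+1} = r_{k-1} − q_k·r_k inherits s_{k+1} = s_{k-1} − q_k·s_k, t_{k+1} = t_{k-1} − q_k·t_k, so r_k = a·s_k + b·t_k at every step:
  q = 14: r = 34, s = 1 − 14·0 = 1, t = 0 − 14·1 = -14  (check: 636·1 + 43·(-14) = 34)
  q = 1: r = 9, s = 0 − 1·1 = -1, t = 1 − 1·(-14) = 15  (check: 636·(-1) + 43·15 = 9)
  q = 3: r = 7, s = 1 − 3·(-1) = 4, t = -14 − 3·15 = -59  (check: 636·4 + 43·(-59) = 7)
  q = 1: r = 2, s = -1 − 1·4 = -5, t = 15 − 1·(-59) = 74  (check: 636·(-5) + 43·74 = 2)
  q = 3: r = 1, s = 4 − 3·(-5) = 19, t = -59 − 3·74 = -281  (check: 636·19 + 43·(-281) = 1)
The row with r = 1 (the gcd) gives the Bezout coefficients s = 19, t = -281.
Result: 636 · (19) + 43 · (-281) = 1.

gcd(636, 43) = 1; s = 19, t = -281 (check: 636·19 + 43·(-281) = 1).


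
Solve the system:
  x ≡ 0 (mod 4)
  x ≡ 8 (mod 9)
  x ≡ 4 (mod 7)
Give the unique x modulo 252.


Moduli 4, 9, 7 are pairwise coprime; by CRT there is a unique solution modulo M = 4 · 9 · 7 = 252.
Solve pairwise, accumulating the modulus:
  Start with x ≡ 0 (mod 4).
  Combine with x ≡ 8 (mod 9): since gcd(4, 9) = 1, we get a unique residue mod 36.
    Write x = 0 + 4·t and substitute into x ≡ 8 (mod 9): 4·t ≡ 8 − 0 = 8 (mod 9).
    The inverse of 4 mod 9 is 7 (since 4·7 = 28 = 3·9 + 1), so t ≡ 7·8 = 56 ≡ 2 (mod 9).
    Then x = 0 + 4·2 = 8, valid modulo lcm(4, 9) = 36: x ≡ 8 (mod 36).
  Combine with x ≡ 4 (mod 7): since gcd(36, 7) = 1, we get a unique residue mod 252.
    Write x = 8 + 36·t and substitute into x ≡ 4 (mod 7): 36·t ≡ 4 − 8 = -4 (mod 7).
    Reduce coefficients mod 7: 1·t ≡ 3 (mod 7).
    So t ≡ 3 (mod 7).
    Then x = 8 + 36·3 = 116, valid modulo lcm(36, 7) = 252: x ≡ 116 (mod 252).
Verify: 116 mod 4 = 0 ✓, 116 mod 9 = 8 ✓, 116 mod 7 = 4 ✓.

x ≡ 116 (mod 252).


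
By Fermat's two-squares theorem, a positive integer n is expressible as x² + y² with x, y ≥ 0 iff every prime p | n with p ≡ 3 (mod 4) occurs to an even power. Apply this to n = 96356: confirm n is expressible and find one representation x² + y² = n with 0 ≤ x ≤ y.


Step 1: Factor n = 96356 = 2^2 · 13 · 17 · 109.
Step 2: Check the mod-4 condition on each prime factor: 2 = 2 (special); 13 ≡ 1 (mod 4), exponent 1; 17 ≡ 1 (mod 4), exponent 1; 109 ≡ 1 (mod 4), exponent 1.
All primes ≡ 3 (mod 4) appear to even exponent (or don't appear), so by the two-squares theorem n IS expressible as a sum of two squares.
Step 3: Build a representation. Group n = k² · m with k = 2 and m = 13 · 17 · 109 = 24089 (a product of primes ≡ 1 (mod 4)); a representation of m scales to one of n via (k·x)² + (k·y)² = k²(x² + y²). Each prime p ≡ 1 (mod 4) is itself a sum of two squares; find a² by testing p − a² for a perfect square:
  13: 13 − 1² = 12, 13 − 2² = 9 = 3² ⇒ 13 = 2² + 3².
  17: 17 − 1² = 16 = 4² ⇒ 17 = 1² + 4².
  109: 109 − 1² = 108, 109 − 2² = 105, 109 − 3² = 100 = 10² ⇒ 109 = 3² + 10².
  Combine using the Brahmagupta–Fibonacci identity (a² + b²)(c² + d²) = (ac − bd)² + (ad + bc)² = (ac + bd)² + (ad − bc)²:
  13 · 17 = 221: from (2² + 3²)(1² + 4²), take (2·1 − 3·4, 2·4 + 3·1) = (2 − 12, 8 + 3) = (-10, 11); dropping signs (only squares matter) gives (10, 11); check 10² + 11² = 100 + 121 = 221 ✓.
  221 · 109 = 24089: from (10² + 11²)(3² + 10²), take (10·3 − 11·10, 10·10 + 11·3) = (30 − 110, 100 + 33) = (-80, 133); dropping signs (only squares matter) gives (80, 133); check 80² + 133² = 6400 + 17689 = 24089 ✓.
  Scale by k = 2: (2·80, 2·133) = (160, 266).
Step 4: Order so x ≤ y and verify: 160² + 266² = 25600 + 70756 = 96356 = n. ✓

n = 96356 = 160² + 266² (one valid representation with x ≤ y).
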